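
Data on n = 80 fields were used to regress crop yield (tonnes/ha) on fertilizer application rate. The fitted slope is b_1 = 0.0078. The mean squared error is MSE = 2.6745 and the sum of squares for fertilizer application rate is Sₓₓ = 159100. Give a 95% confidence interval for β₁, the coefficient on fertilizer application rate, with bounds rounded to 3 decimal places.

SE(b_1) = √(MSE/Sₓₓ) = √(2.6745/159100) = 0.00410002.
df = n − 2 = 78.
t* = t_{0.025, 78} = 1.990847.
Margin = t* × SE = 1.990847 × 0.00410002 = 0.00816.
CI: 0.0078 ± 0.00816 → (0.000, 0.016).
With 95% confidence, each one-unit increase in fertilizer application rate is associated with a change of between 0.000 and 0.016 tonnes/ha in crop yield.

(0.000, 0.016)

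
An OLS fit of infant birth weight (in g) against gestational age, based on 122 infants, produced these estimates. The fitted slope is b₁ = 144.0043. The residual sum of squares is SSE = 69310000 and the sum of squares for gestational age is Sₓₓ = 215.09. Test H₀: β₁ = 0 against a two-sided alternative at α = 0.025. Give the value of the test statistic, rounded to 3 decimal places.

MSE = SSE/(n − 2) = 69310000/120 = 577583.
SE(b₁) = √(MSE/Sₓₓ) = √(577583/215.09) = 51.82.
t = 144.0043 / 51.82 = 2.779.
df = n − 2 = 120.
Two-sided p ≈ 0.0063, which is < 0.025, so reject H₀.
There is evidence that gestational age is associated with infant birth weight.

t = 2.779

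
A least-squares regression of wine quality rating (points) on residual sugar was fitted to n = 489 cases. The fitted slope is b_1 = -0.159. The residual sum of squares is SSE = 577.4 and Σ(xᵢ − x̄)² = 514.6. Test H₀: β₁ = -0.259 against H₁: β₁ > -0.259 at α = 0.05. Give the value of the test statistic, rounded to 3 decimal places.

MSE = SSE/(n − 2) = 577.4/487 = 1.18563.
SE(b_1) = √(MSE/Sₓₓ) = √(1.18563/514.6) = 0.0479998.
t = (-0.159 − (-0.259)) / 0.0479998 = 2.083.
df = n − 2 = 487.
One-sided p ≈ 0.0189, which is < 0.05, so reject H₀.
There is evidence that the true slope on residual sugar exceeds -0.259 points per unit.

t = 2.083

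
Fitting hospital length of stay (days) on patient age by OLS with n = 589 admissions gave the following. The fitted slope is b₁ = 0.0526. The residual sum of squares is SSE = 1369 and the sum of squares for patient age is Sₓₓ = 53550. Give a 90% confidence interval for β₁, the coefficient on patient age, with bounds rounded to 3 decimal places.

MSE = SSE/(n − 2) = 1369/587 = 2.3322.
SE(b₁) = √(MSE/Sₓₓ) = √(2.3322/53550) = 0.00659938.
df = n − 2 = 587.
t* = t_{0.05, 587} = 1.647454.
Margin = t* × SE = 1.647454 × 0.00659938 = 0.01087.
CI: 0.0526 ± 0.01087 → (0.042, 0.063).
With 90% confidence, each one-unit increase in patient age is associated with a change of between 0.042 and 0.063 days in hospital length of stay.

(0.042, 0.063)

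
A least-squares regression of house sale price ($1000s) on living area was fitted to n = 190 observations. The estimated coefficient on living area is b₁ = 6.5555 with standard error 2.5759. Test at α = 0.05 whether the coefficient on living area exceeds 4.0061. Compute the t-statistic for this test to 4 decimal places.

t = 0.9897

H₀: β₁ = 4.0061 vs H₁: β₁ > 4.0061.
t = (b₁ − β₁⁰)/SE = (6.5555 − 4.0061) / 2.5759 = 0.9897.
df = n − 2 = 190 − 2 = 188.
One-sided p ≈ 0.1618, which is ≥ 0.05, so fail to reject H₀.
The data do not give significant evidence that the true slope on living area exceeds 4.0061 $1000s per unit.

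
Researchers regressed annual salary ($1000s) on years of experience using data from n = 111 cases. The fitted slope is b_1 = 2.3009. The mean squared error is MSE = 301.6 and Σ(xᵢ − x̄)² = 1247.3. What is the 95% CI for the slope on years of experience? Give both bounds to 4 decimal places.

SE(b_1) = √(MSE/Sₓₓ) = √(301.6/1247.3) = 0.491734.
df = n − 2 = 109.
t* = t_{0.025, 109} = 1.981967.
Margin = t* × SE = 1.981967 × 0.491734 = 0.974601.
CI: 2.3009 ± 0.974601 → (1.3263, 3.2755).
With 95% confidence, each one-unit increase in years of experience is associated with a change of between 1.3263 and 3.2755 $1000s in annual salary.

(1.3263, 3.2755)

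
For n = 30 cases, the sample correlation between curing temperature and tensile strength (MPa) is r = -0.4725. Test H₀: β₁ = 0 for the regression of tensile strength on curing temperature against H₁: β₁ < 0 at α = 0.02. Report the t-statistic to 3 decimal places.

t = r·√(n − 2)/√(1 − r²) = -0.4725·√28/√0.776744 = -2.837.
df = n − 2 = 28.
One-sided p ≈ 0.0042, which is < 0.02, so reject H₀.
There is evidence of a linear association between curing temperature and tensile strength.

t = -2.837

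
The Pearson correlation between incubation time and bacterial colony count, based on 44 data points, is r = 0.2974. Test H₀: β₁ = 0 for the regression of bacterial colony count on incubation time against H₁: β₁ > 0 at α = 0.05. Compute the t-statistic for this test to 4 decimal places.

t = r·√(n − 2)/√(1 − r²) = 0.2974·√42/√0.911553 = 2.0187.
df = n − 2 = 42.
One-sided p ≈ 0.0250, which is < 0.05, so reject H₀.
There is evidence of a linear association between incubation time and bacterial colony count.

t = 2.0187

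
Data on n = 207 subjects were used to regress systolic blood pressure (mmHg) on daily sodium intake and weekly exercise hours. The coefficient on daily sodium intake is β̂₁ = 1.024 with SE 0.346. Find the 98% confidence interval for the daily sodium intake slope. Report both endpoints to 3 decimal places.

df = n − k − 1 = 207 − 2 − 1 = 204.
t* = t_{0.01, 204} = 2.344766.
Margin = t* × SE = 2.344766 × 0.346 = 0.81129.
CI: 1.024 ± 0.81129 → (0.213, 1.835).
With 98% confidence, each one-unit increase in daily sodium intake is associated with a change of between 0.213 and 1.835 mmHg in systolic blood pressure, holding the other predictors fixed.

(0.213, 1.835)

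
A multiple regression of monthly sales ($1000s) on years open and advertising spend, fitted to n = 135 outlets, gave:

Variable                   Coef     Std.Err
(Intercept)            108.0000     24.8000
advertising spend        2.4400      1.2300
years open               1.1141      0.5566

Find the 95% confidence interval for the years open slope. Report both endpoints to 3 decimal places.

Read off: b = 1.1141, SE = 0.5566 for years open.
df = n − k − 1 = 135 − 2 − 1 = 132.
t* = t_{0.025, 132} = 1.978099.
Margin = t* × SE = 1.978099 × 0.5566 = 1.10101.
CI: 1.1141 ± 1.10101 → (0.013, 2.215).

(0.013, 2.215)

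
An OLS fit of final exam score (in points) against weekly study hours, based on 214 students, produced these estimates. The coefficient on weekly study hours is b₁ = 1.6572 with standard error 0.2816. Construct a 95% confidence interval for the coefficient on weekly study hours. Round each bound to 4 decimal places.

(1.1021, 2.2123)

df = n − 2 = 214 − 2 = 212.
t* = t_{0.025, 212} = 1.971217.
Margin = t* × SE = 1.971217 × 0.2816 = 0.555095.
CI: 1.6572 ± 0.555095 → (1.1021, 2.2123).
With 95% confidence, each one-unit increase in weekly study hours is associated with a change of between 1.1021 and 2.2123 points in final exam score.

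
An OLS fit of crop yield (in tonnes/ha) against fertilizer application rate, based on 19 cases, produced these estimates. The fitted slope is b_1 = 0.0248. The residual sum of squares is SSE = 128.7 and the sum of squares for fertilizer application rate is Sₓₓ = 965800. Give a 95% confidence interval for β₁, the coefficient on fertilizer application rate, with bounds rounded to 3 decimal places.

MSE = SSE/(n − 2) = 128.7/17 = 7.57059.
SE(b_1) = √(MSE/Sₓₓ) = √(7.57059/965800) = 0.00279976.
df = n − 2 = 17.
t* = t_{0.025, 17} = 2.109816.
Margin = t* × SE = 2.109816 × 0.00279976 = 0.00591.
CI: 0.0248 ± 0.00591 → (0.019, 0.031).
With 95% confidence, each one-unit increase in fertilizer application rate is associated with a change of between 0.019 and 0.031 tonnes/ha in crop yield.

(0.019, 0.031)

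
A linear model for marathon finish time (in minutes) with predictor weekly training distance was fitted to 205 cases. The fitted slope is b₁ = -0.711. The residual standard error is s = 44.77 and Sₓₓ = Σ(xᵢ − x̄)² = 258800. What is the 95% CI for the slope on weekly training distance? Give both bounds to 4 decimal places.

(-0.8845, -0.5375)

SE(b₁) = s/√Sₓₓ = 44.77/√258800 = 0.0880045.
df = n − 2 = 203.
t* = t_{0.025, 203} = 1.971719.
Margin = t* × SE = 1.971719 × 0.0880045 = 0.173520.
CI: -0.711 ± 0.173520 → (-0.8845, -0.5375).
With 95% confidence, each one-unit increase in weekly training distance is associated with a change of between -0.8845 and -0.5375 minutes in marathon finish time.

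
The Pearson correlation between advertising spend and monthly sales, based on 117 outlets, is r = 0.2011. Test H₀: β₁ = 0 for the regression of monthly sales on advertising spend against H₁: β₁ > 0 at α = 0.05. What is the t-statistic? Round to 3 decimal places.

t = 2.202

t = r·√(n − 2)/√(1 − r²) = 0.2011·√115/√0.959559 = 2.202.
df = n − 2 = 115.
One-sided p ≈ 0.0148, which is < 0.05, so reject H₀.
There is evidence of a linear association between advertising spend and monthly sales.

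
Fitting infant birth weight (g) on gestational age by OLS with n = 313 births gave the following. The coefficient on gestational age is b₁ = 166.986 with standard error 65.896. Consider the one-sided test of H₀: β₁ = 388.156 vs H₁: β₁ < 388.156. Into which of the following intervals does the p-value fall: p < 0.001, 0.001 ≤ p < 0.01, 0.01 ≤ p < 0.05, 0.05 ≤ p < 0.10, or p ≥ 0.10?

p < 0.001

t = (166.986 − 388.156) / 65.896 = -3.356.
df = n − 2 = 313 − 2 = 311.
One-sided p = P(T_{311} < t) ≈ 0.0004.
So p < 0.001.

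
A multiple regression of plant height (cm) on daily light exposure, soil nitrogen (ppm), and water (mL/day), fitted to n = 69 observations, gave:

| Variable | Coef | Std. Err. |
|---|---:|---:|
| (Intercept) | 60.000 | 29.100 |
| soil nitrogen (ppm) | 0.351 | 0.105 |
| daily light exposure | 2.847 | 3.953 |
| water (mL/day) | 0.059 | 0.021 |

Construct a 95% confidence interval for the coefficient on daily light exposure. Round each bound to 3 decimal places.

Read off: b = 2.847, SE = 3.953 for daily light exposure.
df = n − k − 1 = 69 − 3 − 1 = 65.
t* = t_{0.025, 65} = 1.997138.
Margin = t* × SE = 1.997138 × 3.953 = 7.89469.
CI: 2.847 ± 7.89469 → (-5.048, 10.742).

(-5.048, 10.742)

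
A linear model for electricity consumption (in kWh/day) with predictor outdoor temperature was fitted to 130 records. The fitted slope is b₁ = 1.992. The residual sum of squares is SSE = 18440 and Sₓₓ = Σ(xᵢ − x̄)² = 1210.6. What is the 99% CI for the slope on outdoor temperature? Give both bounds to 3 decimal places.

MSE = SSE/(n − 2) = 18440/128 = 144.062.
SE(b₁) = √(MSE/Sₓₓ) = √(144.062/1210.6) = 0.344965.
df = n − 2 = 128.
t* = t_{0.005, 128} = 2.614785.
Margin = t* × SE = 2.614785 × 0.344965 = 0.90201.
CI: 1.992 ± 0.90201 → (1.090, 2.894).
With 99% confidence, each one-unit increase in outdoor temperature is associated with a change of between 1.090 and 2.894 kWh/day in electricity consumption.

(1.090, 2.894)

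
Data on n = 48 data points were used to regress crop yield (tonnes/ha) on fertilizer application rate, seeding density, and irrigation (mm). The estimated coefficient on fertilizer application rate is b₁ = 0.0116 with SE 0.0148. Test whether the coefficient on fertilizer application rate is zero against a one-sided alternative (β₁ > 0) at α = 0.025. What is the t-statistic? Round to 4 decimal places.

t = 0.7838

H₀: β₁ = 0 vs H₁: β₁ > 0.
t = (b₁ − β₁⁰)/SE = 0.0116 / 0.0148 = 0.7838.
df = n − k − 1 = 48 − 3 − 1 = 44.
One-sided p ≈ 0.2187, which is ≥ 0.025, so fail to reject H₀.
The data do not give significant evidence that the true slope on fertilizer application rate is positive, holding the other predictors fixed.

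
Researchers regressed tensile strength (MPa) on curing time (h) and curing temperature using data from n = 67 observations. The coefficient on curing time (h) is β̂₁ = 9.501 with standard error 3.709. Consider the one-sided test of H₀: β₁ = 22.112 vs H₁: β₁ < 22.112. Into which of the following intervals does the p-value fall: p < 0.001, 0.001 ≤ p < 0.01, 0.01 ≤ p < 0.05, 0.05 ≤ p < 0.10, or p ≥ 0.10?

p < 0.001

t = (9.501 − 22.112) / 3.709 = -3.400.
df = n − k − 1 = 67 − 2 − 1 = 64.
One-sided p = P(T_{64} < t) ≈ 0.0006.
So p < 0.001.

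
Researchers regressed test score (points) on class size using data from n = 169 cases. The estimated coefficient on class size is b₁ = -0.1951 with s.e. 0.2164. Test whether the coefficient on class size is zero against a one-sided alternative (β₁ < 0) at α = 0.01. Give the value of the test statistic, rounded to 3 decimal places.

t = -0.902

H₀: β₁ = 0 vs H₁: β₁ < 0.
t = (b₁ − β₁⁰)/SE = -0.1951 / 0.2164 = -0.902.
df = n − 2 = 169 − 2 = 167.
One-sided p ≈ 0.1843, which is ≥ 0.01, so fail to reject H₀.
The data do not give significant evidence that the true slope on class size is negative.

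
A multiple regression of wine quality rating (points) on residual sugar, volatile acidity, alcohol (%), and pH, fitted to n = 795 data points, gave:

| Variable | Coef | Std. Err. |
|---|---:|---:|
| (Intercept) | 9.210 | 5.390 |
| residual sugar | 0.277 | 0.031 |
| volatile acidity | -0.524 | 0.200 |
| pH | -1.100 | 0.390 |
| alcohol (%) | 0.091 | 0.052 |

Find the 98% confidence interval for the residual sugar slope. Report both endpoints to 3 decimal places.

(0.205, 0.349)

Read off: b = 0.277, SE = 0.031 for residual sugar.
df = n − k − 1 = 795 − 4 − 1 = 790.
t* = t_{0.01, 790} = 2.331077.
Margin = t* × SE = 2.331077 × 0.031 = 0.07226.
CI: 0.277 ± 0.07226 → (0.205, 0.349).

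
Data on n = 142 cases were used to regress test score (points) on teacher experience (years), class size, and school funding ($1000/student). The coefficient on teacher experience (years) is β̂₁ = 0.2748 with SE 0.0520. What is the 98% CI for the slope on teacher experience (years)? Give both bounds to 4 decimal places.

df = n − k − 1 = 142 − 3 − 1 = 138.
t* = t_{0.01, 138} = 2.353673.
Margin = t* × SE = 2.353673 × 0.0520 = 0.122391.
CI: 0.2748 ± 0.122391 → (0.1524, 0.3972).
With 98% confidence, each one-unit increase in teacher experience (years) is associated with a change of between 0.1524 and 0.3972 points in test score, holding the other predictors fixed.

(0.1524, 0.3972)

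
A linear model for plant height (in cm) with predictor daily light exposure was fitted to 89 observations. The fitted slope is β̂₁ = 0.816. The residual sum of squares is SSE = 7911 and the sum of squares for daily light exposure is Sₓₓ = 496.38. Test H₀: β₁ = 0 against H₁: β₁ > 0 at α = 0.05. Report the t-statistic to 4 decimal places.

MSE = SSE/(n − 2) = 7911/87 = 90.931.
SE(β̂₁) = √(MSE/Sₓₓ) = √(90.931/496.38) = 0.428005.
t = 0.816 / 0.428005 = 1.9065.
df = n − 2 = 87.
One-sided p ≈ 0.0299, which is < 0.05, so reject H₀.
There is evidence that the true slope on daily light exposure is positive.

t = 1.9065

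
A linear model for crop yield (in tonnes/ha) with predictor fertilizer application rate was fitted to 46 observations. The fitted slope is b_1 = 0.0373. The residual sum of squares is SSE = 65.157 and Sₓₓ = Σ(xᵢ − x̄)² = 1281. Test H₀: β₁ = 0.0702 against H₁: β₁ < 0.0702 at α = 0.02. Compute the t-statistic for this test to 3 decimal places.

MSE = SSE/(n − 2) = 65.157/44 = 1.48084.
SE(b_1) = √(MSE/Sₓₓ) = √(1.48084/1281) = 0.0340001.
t = (0.0373 − 0.0702) / 0.0340001 = -0.968.
df = n − 2 = 44.
One-sided p ≈ 0.1693, which is ≥ 0.02, so fail to reject H₀.
The data do not give significant evidence that the true slope on fertilizer application rate is below 0.0702 tonnes/ha per unit.

t = -0.968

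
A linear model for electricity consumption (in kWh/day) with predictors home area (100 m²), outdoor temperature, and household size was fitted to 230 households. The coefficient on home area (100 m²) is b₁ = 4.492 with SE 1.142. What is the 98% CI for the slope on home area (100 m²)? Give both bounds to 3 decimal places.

(1.816, 7.168)

df = n − k − 1 = 230 − 3 − 1 = 226.
t* = t_{0.01, 226} = 2.342961.
Margin = t* × SE = 2.342961 × 1.142 = 2.67566.
CI: 4.492 ± 2.67566 → (1.816, 7.168).
With 98% confidence, each one-unit increase in home area (100 m²) is associated with a change of between 1.816 and 7.168 kWh/day in electricity consumption, holding the other predictors fixed.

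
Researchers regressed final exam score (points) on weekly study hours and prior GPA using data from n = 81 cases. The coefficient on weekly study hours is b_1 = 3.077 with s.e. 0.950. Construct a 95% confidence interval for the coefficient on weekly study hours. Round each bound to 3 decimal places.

(1.186, 4.968)

df = n − k − 1 = 81 − 2 − 1 = 78.
t* = t_{0.025, 78} = 1.990847.
Margin = t* × SE = 1.990847 × 0.950 = 1.89130.
CI: 3.077 ± 1.89130 → (1.186, 4.968).
With 95% confidence, each one-unit increase in weekly study hours is associated with a change of between 1.186 and 4.968 points in final exam score, holding the other predictors fixed.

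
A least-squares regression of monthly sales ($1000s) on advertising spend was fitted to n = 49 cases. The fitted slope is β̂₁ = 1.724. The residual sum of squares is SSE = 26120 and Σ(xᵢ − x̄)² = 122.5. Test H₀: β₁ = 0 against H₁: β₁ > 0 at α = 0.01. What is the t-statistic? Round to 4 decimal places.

MSE = SSE/(n − 2) = 26120/47 = 555.745.
SE(β̂₁) = √(MSE/Sₓₓ) = √(555.745/122.5) = 2.12995.
t = 1.724 / 2.12995 = 0.8094.
df = n − 2 = 47.
One-sided p ≈ 0.2112, which is ≥ 0.01, so fail to reject H₀.
The data do not give significant evidence that the true slope on advertising spend is positive.

t = 0.8094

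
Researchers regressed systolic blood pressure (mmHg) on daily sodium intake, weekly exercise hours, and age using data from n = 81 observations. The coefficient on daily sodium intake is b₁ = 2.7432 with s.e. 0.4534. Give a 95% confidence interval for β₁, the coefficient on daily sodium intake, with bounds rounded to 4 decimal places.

(1.8404, 3.6460)

df = n − k − 1 = 81 − 3 − 1 = 77.
t* = t_{0.025, 77} = 1.991254.
Margin = t* × SE = 1.991254 × 0.4534 = 0.902835.
CI: 2.7432 ± 0.902835 → (1.8404, 3.6460).
With 95% confidence, each one-unit increase in daily sodium intake is associated with a change of between 1.8404 and 3.6460 mmHg in systolic blood pressure, holding the other predictors fixed.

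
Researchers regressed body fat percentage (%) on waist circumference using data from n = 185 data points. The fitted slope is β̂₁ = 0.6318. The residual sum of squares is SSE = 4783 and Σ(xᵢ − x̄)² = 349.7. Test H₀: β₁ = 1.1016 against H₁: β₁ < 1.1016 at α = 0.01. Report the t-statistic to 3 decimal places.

t = -1.718

MSE = SSE/(n − 2) = 4783/183 = 26.1366.
SE(β̂₁) = √(MSE/Sₓₓ) = √(26.1366/349.7) = 0.273386.
t = (0.6318 − 1.1016) / 0.273386 = -1.718.
df = n − 2 = 183.
One-sided p ≈ 0.0437, which is ≥ 0.01, so fail to reject H₀.
The data do not give significant evidence that the true slope on waist circumference is below 1.1016 % per unit.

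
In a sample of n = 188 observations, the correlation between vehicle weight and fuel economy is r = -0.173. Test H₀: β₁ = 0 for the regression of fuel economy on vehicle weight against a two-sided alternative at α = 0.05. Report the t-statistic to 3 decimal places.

t = r·√(n − 2)/√(1 − r²) = -0.173·√186/√0.970071 = -2.396.
df = n − 2 = 186.
Two-sided p ≈ 0.0176, which is < 0.05, so reject H₀.
There is evidence of a linear association between vehicle weight and fuel economy.

t = -2.396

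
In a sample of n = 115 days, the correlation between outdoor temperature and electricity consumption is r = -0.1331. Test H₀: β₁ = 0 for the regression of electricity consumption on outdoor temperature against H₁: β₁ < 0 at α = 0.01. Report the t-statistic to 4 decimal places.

t = -1.4276

t = r·√(n − 2)/√(1 − r²) = -0.1331·√113/√0.982284 = -1.4276.
df = n − 2 = 113.
One-sided p ≈ 0.0781, which is ≥ 0.01, so fail to reject H₀.
The data do not give significant evidence of a linear association between outdoor temperature and electricity consumption.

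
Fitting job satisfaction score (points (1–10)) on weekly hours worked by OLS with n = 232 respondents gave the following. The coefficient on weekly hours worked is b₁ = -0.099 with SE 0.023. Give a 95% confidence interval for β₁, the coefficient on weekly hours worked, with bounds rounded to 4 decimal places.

df = n − 2 = 232 − 2 = 230.
t* = t_{0.025, 230} = 1.970332.
Margin = t* × SE = 1.970332 × 0.023 = 0.045318.
CI: -0.099 ± 0.045318 → (-0.1443, -0.0537).
With 95% confidence, each one-unit increase in weekly hours worked is associated with a change of between -0.1443 and -0.0537 points (1–10) in job satisfaction score.

(-0.1443, -0.0537)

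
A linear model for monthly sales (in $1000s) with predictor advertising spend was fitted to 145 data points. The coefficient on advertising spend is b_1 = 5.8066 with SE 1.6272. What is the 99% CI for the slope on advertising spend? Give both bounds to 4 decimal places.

(1.5586, 10.0546)

df = n − 2 = 145 − 2 = 143.
t* = t_{0.005, 143} = 2.610647.
Margin = t* × SE = 2.610647 × 1.6272 = 4.248045.
CI: 5.8066 ± 4.248045 → (1.5586, 10.0546).
With 99% confidence, each one-unit increase in advertising spend is associated with a change of between 1.5586 and 10.0546 $1000s in monthly sales.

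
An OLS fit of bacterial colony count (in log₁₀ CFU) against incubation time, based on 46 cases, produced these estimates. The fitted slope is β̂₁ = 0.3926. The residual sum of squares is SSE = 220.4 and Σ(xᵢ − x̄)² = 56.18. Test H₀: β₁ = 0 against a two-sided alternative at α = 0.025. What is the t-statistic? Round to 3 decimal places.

MSE = SSE/(n − 2) = 220.4/44 = 5.00909.
SE(β̂₁) = √(MSE/Sₓₓ) = √(5.00909/56.18) = 0.298599.
t = 0.3926 / 0.298599 = 1.315.
df = n − 2 = 44.
Two-sided p ≈ 0.1954, which is ≥ 0.025, so fail to reject H₀.
The data do not give significant evidence of an association between incubation time and bacterial colony count.

t = 1.315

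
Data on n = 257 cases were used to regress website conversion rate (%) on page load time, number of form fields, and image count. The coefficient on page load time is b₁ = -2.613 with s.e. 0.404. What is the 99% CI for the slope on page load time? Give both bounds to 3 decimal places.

df = n − k − 1 = 257 − 3 − 1 = 253.
t* = t_{0.005, 253} = 2.595401.
Margin = t* × SE = 2.595401 × 0.404 = 1.04854.
CI: -2.613 ± 1.04854 → (-3.662, -1.564).
With 99% confidence, each one-unit increase in page load time is associated with a change of between -3.662 and -1.564 % in website conversion rate, holding the other predictors fixed.

(-3.662, -1.564)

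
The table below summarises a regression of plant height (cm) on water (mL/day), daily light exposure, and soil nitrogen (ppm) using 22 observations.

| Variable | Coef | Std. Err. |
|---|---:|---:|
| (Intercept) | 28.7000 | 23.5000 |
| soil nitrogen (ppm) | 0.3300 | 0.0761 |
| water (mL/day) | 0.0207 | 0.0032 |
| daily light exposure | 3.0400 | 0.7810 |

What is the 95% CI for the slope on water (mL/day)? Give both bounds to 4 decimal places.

Read off: b = 0.0207, SE = 0.0032 for water (mL/day).
df = n − k − 1 = 22 − 3 − 1 = 18.
t* = t_{0.025, 18} = 2.100922.
Margin = t* × SE = 2.100922 × 0.0032 = 0.006723.
CI: 0.0207 ± 0.006723 → (0.0140, 0.0274).

(0.0140, 0.0274)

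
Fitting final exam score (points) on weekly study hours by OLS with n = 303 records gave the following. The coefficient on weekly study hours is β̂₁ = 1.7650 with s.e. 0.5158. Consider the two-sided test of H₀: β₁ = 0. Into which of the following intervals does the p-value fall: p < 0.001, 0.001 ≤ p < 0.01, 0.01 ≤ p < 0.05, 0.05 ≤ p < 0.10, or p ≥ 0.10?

p < 0.001

t = 1.7650 / 0.5158 = 3.422.
df = n − 2 = 303 − 2 = 301.
Two-sided p = 2·P(T_{301} > |t|) ≈ 0.0007.
So p < 0.001.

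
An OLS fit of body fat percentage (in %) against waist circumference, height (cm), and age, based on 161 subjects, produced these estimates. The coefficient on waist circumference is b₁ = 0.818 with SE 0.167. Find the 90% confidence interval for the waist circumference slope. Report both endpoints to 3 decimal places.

df = n − k − 1 = 161 − 3 − 1 = 157.
t* = t_{0.05, 157} = 1.654617.
Margin = t* × SE = 1.654617 × 0.167 = 0.27632.
CI: 0.818 ± 0.27632 → (0.542, 1.094).
With 90% confidence, each one-unit increase in waist circumference is associated with a change of between 0.542 and 1.094 % in body fat percentage, holding the other predictors fixed.

(0.542, 1.094)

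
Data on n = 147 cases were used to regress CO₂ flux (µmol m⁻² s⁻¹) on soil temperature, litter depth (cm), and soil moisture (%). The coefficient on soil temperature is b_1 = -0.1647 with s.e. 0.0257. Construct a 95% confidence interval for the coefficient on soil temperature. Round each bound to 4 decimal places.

df = n − k − 1 = 147 − 3 − 1 = 143.
t* = t_{0.025, 143} = 1.976692.
Margin = t* × SE = 1.976692 × 0.0257 = 0.050801.
CI: -0.1647 ± 0.050801 → (-0.2155, -0.1139).
With 95% confidence, each one-unit increase in soil temperature is associated with a change of between -0.2155 and -0.1139 µmol m⁻² s⁻¹ in CO₂ flux, holding the other predictors fixed.

(-0.2155, -0.1139)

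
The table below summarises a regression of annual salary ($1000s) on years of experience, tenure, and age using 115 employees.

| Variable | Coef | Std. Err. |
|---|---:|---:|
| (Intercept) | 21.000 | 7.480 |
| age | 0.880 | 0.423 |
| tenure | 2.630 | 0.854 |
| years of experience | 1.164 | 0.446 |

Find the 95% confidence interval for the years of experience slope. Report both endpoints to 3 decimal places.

Read off: b = 1.164, SE = 0.446 for years of experience.
df = n − k − 1 = 115 − 3 − 1 = 111.
t* = t_{0.025, 111} = 1.981567.
Margin = t* × SE = 1.981567 × 0.446 = 0.88378.
CI: 1.164 ± 0.88378 → (0.280, 2.048).

(0.280, 2.048)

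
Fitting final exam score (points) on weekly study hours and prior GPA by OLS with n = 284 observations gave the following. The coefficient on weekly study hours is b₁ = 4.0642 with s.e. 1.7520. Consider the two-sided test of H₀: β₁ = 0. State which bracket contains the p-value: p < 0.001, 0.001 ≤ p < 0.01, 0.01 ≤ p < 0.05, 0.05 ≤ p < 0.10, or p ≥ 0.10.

t = 4.0642 / 1.7520 = 2.320.
df = n − k − 1 = 284 − 2 − 1 = 281.
Two-sided p = 2·P(T_{281} > |t|) ≈ 0.0211.
So 0.01 ≤ p < 0.05.

0.01 ≤ p < 0.05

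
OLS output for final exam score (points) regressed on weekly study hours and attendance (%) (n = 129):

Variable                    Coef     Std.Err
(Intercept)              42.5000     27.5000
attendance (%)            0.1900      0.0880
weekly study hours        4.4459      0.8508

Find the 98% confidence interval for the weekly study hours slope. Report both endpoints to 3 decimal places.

(2.441, 6.451)

Read off: b = 4.4459, SE = 0.8508 for weekly study hours.
df = n − k − 1 = 129 − 2 − 1 = 126.
t* = t_{0.01, 126} = 2.356307.
Margin = t* × SE = 2.356307 × 0.8508 = 2.00475.
CI: 4.4459 ± 2.00475 → (2.441, 6.451).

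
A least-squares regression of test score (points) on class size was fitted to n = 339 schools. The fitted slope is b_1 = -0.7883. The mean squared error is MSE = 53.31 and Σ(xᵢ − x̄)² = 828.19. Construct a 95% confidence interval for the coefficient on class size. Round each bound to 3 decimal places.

(-1.287, -0.289)

SE(b_1) = √(MSE/Sₓₓ) = √(53.31/828.19) = 0.253711.
df = n − 2 = 337.
t* = t_{0.025, 337} = 1.967028.
Margin = t* × SE = 1.967028 × 0.253711 = 0.49906.
CI: -0.7883 ± 0.49906 → (-1.287, -0.289).
With 95% confidence, each one-unit increase in class size is associated with a change of between -1.287 and -0.289 points in test score.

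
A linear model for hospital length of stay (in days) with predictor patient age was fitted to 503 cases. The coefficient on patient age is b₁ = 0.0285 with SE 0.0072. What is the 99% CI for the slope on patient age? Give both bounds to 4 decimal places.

df = n − 2 = 503 − 2 = 501.
t* = t_{0.005, 501} = 2.585678.
Margin = t* × SE = 2.585678 × 0.0072 = 0.018617.
CI: 0.0285 ± 0.018617 → (0.0099, 0.0471).
With 99% confidence, each one-unit increase in patient age is associated with a change of between 0.0099 and 0.0471 days in hospital length of stay.

(0.0099, 0.0471)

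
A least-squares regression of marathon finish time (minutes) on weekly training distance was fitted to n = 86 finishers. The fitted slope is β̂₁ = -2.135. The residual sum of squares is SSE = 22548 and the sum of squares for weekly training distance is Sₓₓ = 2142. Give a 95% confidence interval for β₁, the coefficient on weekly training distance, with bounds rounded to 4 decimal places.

MSE = SSE/(n − 2) = 22548/84 = 268.429.
SE(β̂₁) = √(MSE/Sₓₓ) = √(268.429/2142) = 0.354001.
df = n − 2 = 84.
t* = t_{0.025, 84} = 1.98861.
Margin = t* × SE = 1.98861 × 0.354001 = 0.703970.
CI: -2.135 ± 0.703970 → (-2.8390, -1.4310).
With 95% confidence, each one-unit increase in weekly training distance is associated with a change of between -2.8390 and -1.4310 minutes in marathon finish time.

(-2.8390, -1.4310)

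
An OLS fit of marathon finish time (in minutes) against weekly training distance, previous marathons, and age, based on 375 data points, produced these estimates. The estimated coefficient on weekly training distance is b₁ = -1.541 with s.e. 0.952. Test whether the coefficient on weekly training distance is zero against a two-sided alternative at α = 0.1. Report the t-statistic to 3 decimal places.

H₀: β₁ = 0 vs H₁: β₁ ≠ 0.
t = (b₁ − β₁⁰)/SE = -1.541 / 0.952 = -1.619.
df = n − k − 1 = 375 − 3 − 1 = 371.
Two-sided p ≈ 0.1064, which is ≥ 0.1, so fail to reject H₀.
The data do not give significant evidence of an association between weekly training distance and marathon finish time, after adjusting for the other predictors.

t = -1.619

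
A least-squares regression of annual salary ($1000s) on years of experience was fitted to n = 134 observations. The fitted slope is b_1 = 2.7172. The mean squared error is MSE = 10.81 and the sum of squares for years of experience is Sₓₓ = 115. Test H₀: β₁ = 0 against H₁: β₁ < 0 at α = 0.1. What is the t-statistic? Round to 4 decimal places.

SE(b_1) = √(MSE/Sₓₓ) = √(10.81/115) = 0.306594.
t = 2.7172 / 0.306594 = 8.8625.
df = n − 2 = 132.
One-sided p ≈ 1.0000, which is ≥ 0.1, so fail to reject H₀.
The data do not give significant evidence that the true slope on years of experience is negative.

t = 8.8625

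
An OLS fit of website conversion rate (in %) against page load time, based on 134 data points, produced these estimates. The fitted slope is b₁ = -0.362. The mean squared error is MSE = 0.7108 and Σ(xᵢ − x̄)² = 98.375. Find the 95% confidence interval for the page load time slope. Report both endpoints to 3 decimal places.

SE(b₁) = √(MSE/Sₓₓ) = √(0.7108/98.375) = 0.0850024.
df = n − 2 = 132.
t* = t_{0.025, 132} = 1.978099.
Margin = t* × SE = 1.978099 × 0.0850024 = 0.16814.
CI: -0.362 ± 0.16814 → (-0.530, -0.194).
With 95% confidence, each one-unit increase in page load time is associated with a change of between -0.530 and -0.194 % in website conversion rate.

(-0.530, -0.194)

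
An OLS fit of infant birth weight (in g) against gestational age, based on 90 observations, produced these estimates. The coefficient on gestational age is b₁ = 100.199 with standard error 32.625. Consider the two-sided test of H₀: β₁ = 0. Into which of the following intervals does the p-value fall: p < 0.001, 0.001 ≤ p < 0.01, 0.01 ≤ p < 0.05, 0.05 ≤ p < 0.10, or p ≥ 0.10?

t = 100.199 / 32.625 = 3.071.
df = n − 2 = 90 − 2 = 88.
Two-sided p = 2·P(T_{88} > |t|) ≈ 0.0028.
So 0.001 ≤ p < 0.01.

0.001 ≤ p < 0.01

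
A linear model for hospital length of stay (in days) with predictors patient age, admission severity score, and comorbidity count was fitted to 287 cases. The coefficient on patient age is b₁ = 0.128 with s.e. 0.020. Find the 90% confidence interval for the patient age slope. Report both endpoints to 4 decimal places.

df = n − k − 1 = 287 − 3 − 1 = 283.
t* = t_{0.05, 283} = 1.650256.
Margin = t* × SE = 1.650256 × 0.020 = 0.033005.
CI: 0.128 ± 0.033005 → (0.0950, 0.1610).
With 90% confidence, each one-unit increase in patient age is associated with a change of between 0.0950 and 0.1610 days in hospital length of stay, holding the other predictors fixed.

(0.0950, 0.1610)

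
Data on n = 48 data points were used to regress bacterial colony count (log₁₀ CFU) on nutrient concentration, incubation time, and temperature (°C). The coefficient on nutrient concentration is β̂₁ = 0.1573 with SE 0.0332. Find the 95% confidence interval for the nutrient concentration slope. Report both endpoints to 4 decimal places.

df = n − k − 1 = 48 − 3 − 1 = 44.
t* = t_{0.025, 44} = 2.015368.
Margin = t* × SE = 2.015368 × 0.0332 = 0.066910.
CI: 0.1573 ± 0.066910 → (0.0904, 0.2242).
With 95% confidence, each one-unit increase in nutrient concentration is associated with a change of between 0.0904 and 0.2242 log₁₀ CFU in bacterial colony count, holding the other predictors fixed.

(0.0904, 0.2242)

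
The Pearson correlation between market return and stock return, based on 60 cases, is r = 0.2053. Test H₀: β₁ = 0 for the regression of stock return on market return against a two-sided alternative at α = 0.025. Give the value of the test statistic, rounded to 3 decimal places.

t = r·√(n − 2)/√(1 − r²) = 0.2053·√58/√0.957852 = 1.598.
df = n − 2 = 58.
Two-sided p ≈ 0.1156, which is ≥ 0.025, so fail to reject H₀.
The data do not give significant evidence of a linear association between market return and stock return.

t = 1.598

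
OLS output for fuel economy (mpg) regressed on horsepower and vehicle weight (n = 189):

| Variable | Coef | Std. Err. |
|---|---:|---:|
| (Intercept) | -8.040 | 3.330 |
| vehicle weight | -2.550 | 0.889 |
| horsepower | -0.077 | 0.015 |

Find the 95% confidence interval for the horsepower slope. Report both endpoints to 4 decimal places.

(-0.1066, -0.0474)

Read off: b = -0.077, SE = 0.015 for horsepower.
df = n − k − 1 = 189 − 2 − 1 = 186.
t* = t_{0.025, 186} = 1.9728.
Margin = t* × SE = 1.9728 × 0.015 = 0.029592.
CI: -0.077 ± 0.029592 → (-0.1066, -0.0474).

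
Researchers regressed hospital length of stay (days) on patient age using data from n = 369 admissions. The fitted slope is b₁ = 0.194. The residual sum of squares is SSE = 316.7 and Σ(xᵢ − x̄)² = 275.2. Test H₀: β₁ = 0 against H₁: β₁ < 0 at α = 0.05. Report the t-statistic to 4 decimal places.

t = 3.4645

MSE = SSE/(n − 2) = 316.7/367 = 0.862943.
SE(b₁) = √(MSE/Sₓₓ) = √(0.862943/275.2) = 0.0559973.
t = 0.194 / 0.0559973 = 3.4645.
df = n − 2 = 367.
One-sided p ≈ 0.9997, which is ≥ 0.05, so fail to reject H₀.
The data do not give significant evidence that the true slope on patient age is negative.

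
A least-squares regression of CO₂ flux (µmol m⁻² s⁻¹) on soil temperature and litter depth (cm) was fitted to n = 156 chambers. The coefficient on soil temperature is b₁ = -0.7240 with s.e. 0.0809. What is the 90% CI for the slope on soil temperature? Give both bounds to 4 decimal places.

df = n − k − 1 = 156 − 2 − 1 = 153.
t* = t_{0.05, 153} = 1.654874.
Margin = t* × SE = 1.654874 × 0.0809 = 0.133879.
CI: -0.7240 ± 0.133879 → (-0.8579, -0.5901).
With 90% confidence, each one-unit increase in soil temperature is associated with a change of between -0.8579 and -0.5901 µmol m⁻² s⁻¹ in CO₂ flux, holding the other predictors fixed.

(-0.8579, -0.5901)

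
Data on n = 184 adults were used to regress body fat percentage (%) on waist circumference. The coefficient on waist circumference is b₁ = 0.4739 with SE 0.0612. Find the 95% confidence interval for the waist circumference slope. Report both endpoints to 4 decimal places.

(0.3531, 0.5947)

df = n − 2 = 184 − 2 = 182.
t* = t_{0.025, 182} = 1.973084.
Margin = t* × SE = 1.973084 × 0.0612 = 0.120753.
CI: 0.4739 ± 0.120753 → (0.3531, 0.5947).
With 95% confidence, each one-unit increase in waist circumference is associated with a change of between 0.3531 and 0.5947 % in body fat percentage.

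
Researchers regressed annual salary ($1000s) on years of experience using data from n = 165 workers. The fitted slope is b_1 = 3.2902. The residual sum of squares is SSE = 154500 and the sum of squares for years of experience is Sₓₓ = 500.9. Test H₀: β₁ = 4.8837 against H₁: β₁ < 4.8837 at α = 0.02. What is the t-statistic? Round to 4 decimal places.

MSE = SSE/(n − 2) = 154500/163 = 947.853.
SE(b_1) = √(MSE/Sₓₓ) = √(947.853/500.9) = 1.37561.
t = (3.2902 − 4.8837) / 1.37561 = -1.1584.
df = n − 2 = 163.
One-sided p ≈ 0.1242, which is ≥ 0.02, so fail to reject H₀.
The data do not give significant evidence that the true slope on years of experience is below 4.8837 $1000s per unit.

t = -1.1584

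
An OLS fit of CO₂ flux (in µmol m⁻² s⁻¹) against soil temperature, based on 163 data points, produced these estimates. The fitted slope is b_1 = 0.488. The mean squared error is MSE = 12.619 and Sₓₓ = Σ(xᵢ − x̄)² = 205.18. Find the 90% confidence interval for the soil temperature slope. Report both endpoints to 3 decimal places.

SE(b_1) = √(MSE/Sₓₓ) = √(12.619/205.18) = 0.247996.
df = n − 2 = 161.
t* = t_{0.05, 161} = 1.654373.
Margin = t* × SE = 1.654373 × 0.247996 = 0.41028.
CI: 0.488 ± 0.41028 → (0.078, 0.898).
With 90% confidence, each one-unit increase in soil temperature is associated with a change of between 0.078 and 0.898 µmol m⁻² s⁻¹ in CO₂ flux.

(0.078, 0.898)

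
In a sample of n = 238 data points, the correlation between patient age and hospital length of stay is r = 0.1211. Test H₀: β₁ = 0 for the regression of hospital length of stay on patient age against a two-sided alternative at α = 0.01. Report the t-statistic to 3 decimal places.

t = r·√(n − 2)/√(1 − r²) = 0.1211·√236/√0.985335 = 1.874.
df = n − 2 = 236.
Two-sided p ≈ 0.0621, which is ≥ 0.01, so fail to reject H₀.
The data do not give significant evidence of a linear association between patient age and hospital length of stay.

t = 1.874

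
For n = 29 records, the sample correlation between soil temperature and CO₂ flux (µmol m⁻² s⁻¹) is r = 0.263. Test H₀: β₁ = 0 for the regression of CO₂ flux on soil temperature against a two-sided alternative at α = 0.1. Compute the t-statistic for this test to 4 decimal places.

t = r·√(n − 2)/√(1 − r²) = 0.263·√27/√0.930831 = 1.4165.
df = n − 2 = 27.
Two-sided p ≈ 0.1681, which is ≥ 0.1, so fail to reject H₀.
The data do not give significant evidence of a linear association between soil temperature and CO₂ flux.

t = 1.4165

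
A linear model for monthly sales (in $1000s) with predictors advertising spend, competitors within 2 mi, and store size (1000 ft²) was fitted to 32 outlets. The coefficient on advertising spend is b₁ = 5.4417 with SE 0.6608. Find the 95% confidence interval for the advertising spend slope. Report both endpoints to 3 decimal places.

df = n − k − 1 = 32 − 3 − 1 = 28.
t* = t_{0.025, 28} = 2.048407.
Margin = t* × SE = 2.048407 × 0.6608 = 1.35359.
CI: 5.4417 ± 1.35359 → (4.088, 6.795).
With 95% confidence, each one-unit increase in advertising spend is associated with a change of between 4.088 and 6.795 $1000s in monthly sales, holding the other predictors fixed.

(4.088, 6.795)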